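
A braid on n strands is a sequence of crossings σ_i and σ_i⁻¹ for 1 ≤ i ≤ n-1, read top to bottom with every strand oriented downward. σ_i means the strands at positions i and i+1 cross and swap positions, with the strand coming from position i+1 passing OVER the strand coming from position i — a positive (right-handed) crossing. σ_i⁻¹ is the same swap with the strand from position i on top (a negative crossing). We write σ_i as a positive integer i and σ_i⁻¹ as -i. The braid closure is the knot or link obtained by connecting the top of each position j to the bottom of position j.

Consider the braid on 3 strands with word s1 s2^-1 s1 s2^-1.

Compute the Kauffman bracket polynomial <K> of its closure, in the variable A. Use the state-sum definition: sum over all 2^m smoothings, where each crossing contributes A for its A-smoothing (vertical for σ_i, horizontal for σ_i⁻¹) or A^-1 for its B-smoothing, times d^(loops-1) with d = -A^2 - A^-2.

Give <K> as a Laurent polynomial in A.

Braid: s1 s2^-1 s1 s2^-1 on 3 strands, 4 crossings.
Writhe w = (#positive) - (#negative) = 2 - 2 = 0.
Computing the Kauffman bracket via state sum. There are 2^4 = 16 states.
For each crossing: s=0 is the vertical smoothing, s=1 horizontal. Crossing k contributes A^(sign_k * (1 - 2*s_k)); loop factor d = -A^2 - A^-2.
  state 0000: A-exp=+0, loops=3, term = A^0 * d^2
  state 0001: A-exp=+2, loops=2, term = A^2 * d^1
  state 0010: A-exp=-2, loops=2, term = A^-2 * d^1
  state 0011: A-exp=+0, loops=1, term = A^0 * d^0
  state 0100: A-exp=+2, loops=2, term = A^2 * d^1
  state 0101: A-exp=+4, loops=3, term = A^4 * d^2
  state 0110: A-exp=+0, loops=1, term = A^0 * d^0
  state 0111: A-exp=+2, loops=2, term = A^2 * d^1
  state 1000: A-exp=-2, loops=2, term = A^-2 * d^1
  state 1001: A-exp=+0, loops=1, term = A^0 * d^0
  state 1010: A-exp=-4, loops=3, term = A^-4 * d^2
  state 1011: A-exp=-2, loops=2, term = A^-2 * d^1
  state 1100: A-exp=+0, loops=1, term = A^0 * d^0
  state 1101: A-exp=+2, loops=2, term = A^2 * d^1
  state 1110: A-exp=-2, loops=2, term = A^-2 * d^1
  state 1111: A-exp=+0, loops=1, term = A^0 * d^0
Collect the terms by A-exponent (count of states per loop number):
Powers of d = -A^2 - A^-2: d^2 = A^4 + 2 + A^-4.
  A^4 * (d^2) = A^8 + 2*A^4 + 1
  A^2 * (4*d) = -4*A^4 - 4
  A^0 * (5 + d^2) = A^4 + 7 + A^-4
  A^-2 * (4*d) = -4 - 4*A^-4
  A^-4 * (d^2) = 1 + 2*A^-4 + A^-8
Summing the groups: <K> = A^8 - A^4 + 1 - A^-4 + A^-8

Answer: A^8 - A^4 + 1 - A^-4 + A^-8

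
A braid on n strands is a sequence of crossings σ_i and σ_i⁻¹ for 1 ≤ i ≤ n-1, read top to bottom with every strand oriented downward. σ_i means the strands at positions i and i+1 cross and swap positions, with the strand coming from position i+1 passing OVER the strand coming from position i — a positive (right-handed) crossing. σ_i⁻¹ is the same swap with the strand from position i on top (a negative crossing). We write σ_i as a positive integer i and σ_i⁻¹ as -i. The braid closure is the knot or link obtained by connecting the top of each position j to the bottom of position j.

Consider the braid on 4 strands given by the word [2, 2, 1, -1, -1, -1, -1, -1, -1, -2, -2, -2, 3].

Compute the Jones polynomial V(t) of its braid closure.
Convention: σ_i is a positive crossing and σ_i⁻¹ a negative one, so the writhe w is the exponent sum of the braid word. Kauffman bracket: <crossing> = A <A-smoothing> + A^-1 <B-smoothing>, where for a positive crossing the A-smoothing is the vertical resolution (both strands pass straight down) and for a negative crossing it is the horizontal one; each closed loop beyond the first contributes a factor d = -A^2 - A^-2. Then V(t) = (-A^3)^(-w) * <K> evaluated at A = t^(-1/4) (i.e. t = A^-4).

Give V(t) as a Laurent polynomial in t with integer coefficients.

t^-2 + t^-4 - t^-5 + t^-6 - t^-7

Derivation:
The presented braid s2 s2 s1 s1^-1 s1^-1 s1^-1 s1^-1 s1^-1 s1^-1 s2^-1 s2^-1 s2^-1 s3 on 4 strands reduces by inverse Markov moves (closure unchanged at each step):
  Destabilize: the word has the form β·s3 where s3 occurs only as the final letter (β ∈ B_3); drop it and the last strand → 3 strands.
  Deconjugate: the word is γ·β·γ⁻¹ with γ = s2 s2 (prefix) and γ⁻¹ = s2^-1 s2^-1 (suffix); strip both.
  Destabilize: the word has the form β·s2^-1 where s2^-1 occurs only as the final letter (β ∈ B_2); drop it and the last strand → 2 strands.
Reduced to β = s1 s1^-1 s1^-1 s1^-1 s1^-1 s1^-1 s1^-1 on 2 strands, 7 crossings.
Compute on β:
First cancel adjacent σ_i σ_i⁻¹ pairs (Reidemeister II — same braid, same closure): s1 s1^-1 s1^-1 s1^-1 s1^-1 s1^-1 s1^-1 → s1^-1 s1^-1 s1^-1 s1^-1 s1^-1.
Braid: s1^-1 s1^-1 s1^-1 s1^-1 s1^-1 on 2 strands, 5 crossings.
Writhe w = (#positive) - (#negative) = 0 - 5 = -5.
Enumerate smoothing states for the bracket polynomial. There are 2^5 = 32 states.
Each crossing splits two ways (0=vertical, 1=horizontal). The state's weight is A^(#A-smoothings - #B-smoothings) * d^(loops - 1).
  state 00000: A-exp=-5, loops=2, term = A^-5 * d^1
  state 00001: A-exp=-3, loops=1, term = A^-3 * d^0
  state 00010: A-exp=-3, loops=1, term = A^-3 * d^0
  state 00011: A-exp=-1, loops=2, term = A^-1 * d^1
  state 00100: A-exp=-3, loops=1, term = A^-3 * d^0
  state 00101: A-exp=-1, loops=2, term = A^-1 * d^1
  state 00110: A-exp=-1, loops=2, term = A^-1 * d^1
  state 00111: A-exp=+1, loops=3, term = A^1 * d^2
  state 01000: A-exp=-3, loops=1, term = A^-3 * d^0
  state 01001: A-exp=-1, loops=2, term = A^-1 * d^1
  state 01010: A-exp=-1, loops=2, term = A^-1 * d^1
  state 01011: A-exp=+1, loops=3, term = A^1 * d^2
  state 01100: A-exp=-1, loops=2, term = A^-1 * d^1
  state 01101: A-exp=+1, loops=3, term = A^1 * d^2
  state 01110: A-exp=+1, loops=3, term = A^1 * d^2
  state 01111: A-exp=+3, loops=4, term = A^3 * d^3
  state 10000: A-exp=-3, loops=1, term = A^-3 * d^0
  state 10001: A-exp=-1, loops=2, term = A^-1 * d^1
  state 10010: A-exp=-1, loops=2, term = A^-1 * d^1
  state 10011: A-exp=+1, loops=3, term = A^1 * d^2
  state 10100: A-exp=-1, loops=2, term = A^-1 * d^1
  state 10101: A-exp=+1, loops=3, term = A^1 * d^2
  state 10110: A-exp=+1, loops=3, term = A^1 * d^2
  state 10111: A-exp=+3, loops=4, term = A^3 * d^3
  state 11000: A-exp=-1, loops=2, term = A^-1 * d^1
  state 11001: A-exp=+1, loops=3, term = A^1 * d^2
  state 11010: A-exp=+1, loops=3, term = A^1 * d^2
  state 11011: A-exp=+3, loops=4, term = A^3 * d^3
  state 11100: A-exp=+1, loops=3, term = A^1 * d^2
  state 11101: A-exp=+3, loops=4, term = A^3 * d^3
  state 11110: A-exp=+3, loops=4, term = A^3 * d^3
  state 11111: A-exp=+5, loops=5, term = A^5 * d^4
Collect the terms by A-exponent (count of states per loop number):
Powers of d = -A^2 - A^-2: d^2 = A^4 + 2 + A^-4; d^3 = -A^6 - 3*A^2 - 3*A^-2 - A^-6; d^4 = A^8 + 4*A^4 + 6 + 4*A^-4 + A^-8.
  A^5 * (d^4) = A^13 + 4*A^9 + 6*A^5 + 4*A + A^-3
  A^3 * (5*d^3) = -5*A^9 - 15*A^5 - 15*A - 5*A^-3
  A^1 * (10*d^2) = 10*A^5 + 20*A + 10*A^-3
  A^-1 * (10*d) = -10*A - 10*A^-3
  A^-3 * (5) = 5*A^-3
  A^-5 * (d) = -A^-3 - A^-7
Summing the groups: <K> = A^13 - A^9 + A^5 - A - A^-7
Normalise by the writhe: (-A^3)^(-w) = (-A^3)^(5) = -A^15, so f(A) = -A^15 * <K> = -A^28 + A^24 - A^20 + A^16 + A^8.
Substitute A = t^(-1/4), i.e. A^e → t^(-e/4): V(t) = t^-2 + t^-4 - t^-5 + t^-6 - t^-7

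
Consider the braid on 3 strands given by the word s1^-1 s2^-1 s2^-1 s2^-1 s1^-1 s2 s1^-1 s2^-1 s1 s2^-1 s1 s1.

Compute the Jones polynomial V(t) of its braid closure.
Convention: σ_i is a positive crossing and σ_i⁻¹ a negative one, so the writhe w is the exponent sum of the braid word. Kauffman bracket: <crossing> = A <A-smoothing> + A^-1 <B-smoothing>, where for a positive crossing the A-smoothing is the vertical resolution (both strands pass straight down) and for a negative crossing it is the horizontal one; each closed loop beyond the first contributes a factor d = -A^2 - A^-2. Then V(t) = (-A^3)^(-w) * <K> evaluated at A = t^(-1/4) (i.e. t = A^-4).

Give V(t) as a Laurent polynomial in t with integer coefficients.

The presented braid s1^-1 s2^-1 s2^-1 s2^-1 s1^-1 s2 s1^-1 s2^-1 s1 s2^-1 s1 s1 on 3 strands reduces by inverse Markov moves (closure unchanged at each step):
  Deconjugate: the word is γ·β·γ⁻¹ with γ = s1^-1 (prefix) and γ⁻¹ = s1 (suffix); strip both.
Reduced to β = s2^-1 s2^-1 s2^-1 s1^-1 s2 s1^-1 s2^-1 s1 s2^-1 s1 on 3 strands, 10 crossings.
Compute on β:
Braid: s2^-1 s2^-1 s2^-1 s1^-1 s2 s1^-1 s2^-1 s1 s2^-1 s1 on 3 strands, 10 crossings.
Writhe w = (#positive) - (#negative) = 3 - 7 = -4.
State-sum expansion of <K>. There are 2^10 = 1024 states.
Smooth each crossing (0=||, 1=⌣⌢); contribution A^(Σ sign_k(1-2s_k)) * d^(L-1).
Tabulate the states by total A-exponent and number of loops L (A-exp: L × count):
  A^10: L=6 ×1
  A^8: L=5 ×10
  A^6: L=4 ×41, L=6 ×4
  A^4: L=3 ×88, L=5 ×31, L=7 ×1
  A^2: L=2 ×102, L=4 ×99, L=6 ×9
  A^0: L=1 ×54, L=3 ×162, L=5 ×36
  A^-2: L=2 ×134, L=4 ×74, L=6 ×2
  A^-4: L=1 ×30, L=3 ×82, L=5 ×8
  A^-6: L=2 ×32, L=4 ×13
  A^-8: L=1 ×3, L=3 ×7
  A^-10: L=2 ×1
Each group contributes A^e * Σ count * d^(L-1):
Powers of d = -A^2 - A^-2: d^2 = A^4 + 2 + A^-4; d^3 = -A^6 - 3*A^2 - 3*A^-2 - A^-6; d^4 = A^8 + 4*A^4 + 6 + 4*A^-4 + A^-8; d^5 = -A^10 - 5*A^6 - 10*A^2 - 10*A^-2 - 5*A^-6 - A^-10; d^6 = A^12 + 6*A^8 + 15*A^4 + 20 + 15*A^-4 + 6*A^-8 + A^-12.
  A^10 * (d^5) = -A^20 - 5*A^16 - 10*A^12 - 10*A^8 - 5*A^4 - 1
  A^8 * (10*d^4) = 10*A^16 + 40*A^12 + 60*A^8 + 40*A^4 + 10
  A^6 * (41*d^3 + 4*d^5) = -4*A^16 - 61*A^12 - 163*A^8 - 163*A^4 - 61 - 4*A^-4
  A^4 * (88*d^2 + 31*d^4 + d^6) = A^16 + 37*A^12 + 227*A^8 + 382*A^4 + 227 + 37*A^-4 + A^-8
  A^2 * (102*d + 99*d^3 + 9*d^5) = -9*A^12 - 144*A^8 - 489*A^4 - 489 - 144*A^-4 - 9*A^-8
  A^0 * (54 + 162*d^2 + 36*d^4) = 36*A^8 + 306*A^4 + 594 + 306*A^-4 + 36*A^-8
  A^-2 * (134*d + 74*d^3 + 2*d^5) = -2*A^8 - 84*A^4 - 376 - 376*A^-4 - 84*A^-8 - 2*A^-12
  A^-4 * (30 + 82*d^2 + 8*d^4) = 8*A^4 + 114 + 242*A^-4 + 114*A^-8 + 8*A^-12
  A^-6 * (32*d + 13*d^3) = -13 - 71*A^-4 - 71*A^-8 - 13*A^-12
  A^-8 * (3 + 7*d^2) = 7*A^-4 + 17*A^-8 + 7*A^-12
  A^-10 * (d) = -A^-8 - A^-12
Summing the groups: <K> = -A^20 + 2*A^16 - 3*A^12 + 4*A^8 - 5*A^4 + 5 - 3*A^-4 + 3*A^-8 - A^-12
Normalise by the writhe: (-A^3)^(-w) = (-A^3)^(4) = A^12, so f(A) = A^12 * <K> = -A^32 + 2*A^28 - 3*A^24 + 4*A^20 - 5*A^16 + 5*A^12 - 3*A^8 + 3*A^4 - 1.
Substitute A = t^(-1/4), i.e. A^e → t^(-e/4): V(t) = -1 + 3*t^-1 - 3*t^-2 + 5*t^-3 - 5*t^-4 + 4*t^-5 - 3*t^-6 + 2*t^-7 - t^-8

Answer: -1 + 3*t^-1 - 3*t^-2 + 5*t^-3 - 5*t^-4 + 4*t^-5 - 3*t^-6 + 2*t^-7 - t^-8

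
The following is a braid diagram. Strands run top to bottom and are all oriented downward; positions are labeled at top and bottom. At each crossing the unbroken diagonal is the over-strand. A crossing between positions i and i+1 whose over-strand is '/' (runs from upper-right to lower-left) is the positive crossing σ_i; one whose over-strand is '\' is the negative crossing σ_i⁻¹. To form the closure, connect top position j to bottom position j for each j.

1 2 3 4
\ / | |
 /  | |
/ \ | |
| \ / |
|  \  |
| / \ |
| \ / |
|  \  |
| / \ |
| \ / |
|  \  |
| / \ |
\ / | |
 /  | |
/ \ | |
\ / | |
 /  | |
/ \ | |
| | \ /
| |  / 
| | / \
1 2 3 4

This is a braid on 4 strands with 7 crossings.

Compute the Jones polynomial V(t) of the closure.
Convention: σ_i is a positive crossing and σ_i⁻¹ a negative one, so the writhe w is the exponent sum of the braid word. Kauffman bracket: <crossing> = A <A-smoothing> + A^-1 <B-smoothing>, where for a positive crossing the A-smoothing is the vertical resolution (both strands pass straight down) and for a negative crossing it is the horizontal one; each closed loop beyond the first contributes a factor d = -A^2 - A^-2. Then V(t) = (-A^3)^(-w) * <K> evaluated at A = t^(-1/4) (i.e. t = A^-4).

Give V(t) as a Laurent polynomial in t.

Reading the diagram top to bottom ('/'-over between positions i,i+1 = s_i, '\'-over = s_i^-1): braid word = s1 s2^-1 s2^-1 s2^-1 s1 s1 s3.
The presented braid s1 s2^-1 s2^-1 s2^-1 s1 s1 s3 on 4 strands reduces by inverse Markov moves (closure unchanged at each step):
  Destabilize: the word has the form β·s3 where s3 occurs only as the final letter (β ∈ B_3); drop it and the last strand → 3 strands.
Reduced to β = s1 s2^-1 s2^-1 s2^-1 s1 s1 on 3 strands, 6 crossings.
Compute on β:
Braid: s1 s2^-1 s2^-1 s2^-1 s1 s1 on 3 strands, 6 crossings.
Writhe w = (#positive) - (#negative) = 3 - 3 = 0.
Enumerate smoothing states for the bracket polynomial. There are 2^6 = 64 states.
For each crossing: s=0 is the vertical smoothing, s=1 horizontal. Crossing k contributes A^(sign_k * (1 - 2*s_k)); loop factor d = -A^2 - A^-2.
Tabulate the states by total A-exponent and number of loops L (A-exp: L × count):
  A^6: L=4 ×1
  A^4: L=3 ×6
  A^2: L=2 ×12, L=4 ×3
  A^0: L=1 ×9, L=3 ×10, L=5 ×1
  A^-2: L=2 ×12, L=4 ×3
  A^-4: L=3 ×6
  A^-6: L=4 ×1
Each group contributes A^e * Σ count * d^(L-1):
Powers of d = -A^2 - A^-2: d^2 = A^4 + 2 + A^-4; d^3 = -A^6 - 3*A^2 - 3*A^-2 - A^-6; d^4 = A^8 + 4*A^4 + 6 + 4*A^-4 + A^-8.
  A^6 * (d^3) = -A^12 - 3*A^8 - 3*A^4 - 1
  A^4 * (6*d^2) = 6*A^8 + 12*A^4 + 6
  A^2 * (12*d + 3*d^3) = -3*A^8 - 21*A^4 - 21 - 3*A^-4
  A^0 * (9 + 10*d^2 + d^4) = A^8 + 14*A^4 + 35 + 14*A^-4 + A^-8
  A^-2 * (12*d + 3*d^3) = -3*A^4 - 21 - 21*A^-4 - 3*A^-8
  A^-4 * (6*d^2) = 6 + 12*A^-4 + 6*A^-8
  A^-6 * (d^3) = -1 - 3*A^-4 - 3*A^-8 - A^-12
Summing the groups: <K> = -A^12 + A^8 - A^4 + 3 - A^-4 + A^-8 - A^-12
Normalise by the writhe: (-A^3)^(-w) = (-A^3)^(0) = 1, so f(A) = 1 * <K> = -A^12 + A^8 - A^4 + 3 - A^-4 + A^-8 - A^-12.
Substitute A = t^(-1/4), i.e. A^e → t^(-e/4): V(t) = -t^3 + t^2 - t + 3 - t^-1 + t^-2 - t^-3

Answer: -t^3 + t^2 - t + 3 - t^-1 + t^-2 - t^-3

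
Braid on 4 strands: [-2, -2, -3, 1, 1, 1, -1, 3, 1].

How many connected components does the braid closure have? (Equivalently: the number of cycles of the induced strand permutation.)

3

Derivation:
Track the strand permutation on 4 strands, starting from identity.
  step 1: s2^-1 swaps positions 2,3 -> [1 3 2 4]
  step 2: s2^-1 swaps positions 2,3 -> [1 2 3 4]
  step 3: s3^-1 swaps positions 3,4 -> [1 2 4 3]
  step 4: s1 swaps positions 1,2 -> [2 1 4 3]
  step 5: s1 swaps positions 1,2 -> [1 2 4 3]
  step 6: s1 swaps positions 1,2 -> [2 1 4 3]
  step 7: s1^-1 swaps positions 1,2 -> [1 2 4 3]
  step 8: s3 swaps positions 3,4 -> [1 2 3 4]
  step 9: s1 swaps positions 1,2 -> [2 1 3 4]
Final permutation (position -> original strand): [2 1 3 4]
Closure components = cycle count of this permutation = 3.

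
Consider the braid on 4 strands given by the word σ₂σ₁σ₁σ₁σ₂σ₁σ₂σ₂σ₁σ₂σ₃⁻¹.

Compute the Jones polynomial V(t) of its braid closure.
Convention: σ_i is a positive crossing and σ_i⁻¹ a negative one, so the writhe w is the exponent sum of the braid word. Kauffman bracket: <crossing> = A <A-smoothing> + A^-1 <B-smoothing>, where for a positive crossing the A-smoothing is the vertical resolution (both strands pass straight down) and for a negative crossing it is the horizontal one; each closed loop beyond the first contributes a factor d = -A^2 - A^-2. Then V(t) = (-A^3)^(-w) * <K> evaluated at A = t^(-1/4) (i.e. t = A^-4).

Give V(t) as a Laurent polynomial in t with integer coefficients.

The presented braid s2 s1 s1 s1 s2 s1 s2 s2 s1 s2 s3^-1 on 4 strands reduces by inverse Markov moves (closure unchanged at each step):
  Destabilize: the word has the form β·s3^-1 where s3^-1 occurs only as the final letter (β ∈ B_3); drop it and the last strand → 3 strands.
Reduced to β = s2 s1 s1 s1 s2 s1 s2 s2 s1 s2 on 3 strands, 10 crossings.
Compute on β:
Braid: s2 s1 s1 s1 s2 s1 s2 s2 s1 s2 on 3 strands, 10 crossings.
Writhe w = (#positive) - (#negative) = 10 - 0 = 10.
Enumerate smoothing states for the bracket polynomial. There are 2^10 = 1024 states.
Smooth each crossing (0=||, 1=⌣⌢); contribution A^(Σ sign_k(1-2s_k)) * d^(L-1).
Tabulate the states by total A-exponent and number of loops L (A-exp: L × count):
  A^10: L=3 ×1
  A^8: L=2 ×10
  A^6: L=1 ×25, L=3 ×20
  A^4: L=2 ×100, L=4 ×20
  A^2: L=1 ×36, L=3 ×164, L=5 ×10
  A^0: L=2 ×108, L=4 ×142, L=6 ×2
  A^-2: L=1 ×12, L=3 ×129, L=5 ×69
  A^-4: L=2 ×24, L=4 ×78, L=6 ×18
  A^-6: L=3 ×19, L=5 ×24, L=7 ×2
  A^-8: L=4 ×7, L=6 ×3
  A^-10: L=5 ×1
Each group contributes A^e * Σ count * d^(L-1):
Powers of d = -A^2 - A^-2: d^2 = A^4 + 2 + A^-4; d^3 = -A^6 - 3*A^2 - 3*A^-2 - A^-6; d^4 = A^8 + 4*A^4 + 6 + 4*A^-4 + A^-8; d^5 = -A^10 - 5*A^6 - 10*A^2 - 10*A^-2 - 5*A^-6 - A^-10; d^6 = A^12 + 6*A^8 + 15*A^4 + 20 + 15*A^-4 + 6*A^-8 + A^-12.
  A^10 * (d^2) = A^14 + 2*A^10 + A^6
  A^8 * (10*d) = -10*A^10 - 10*A^6
  A^6 * (25 + 20*d^2) = 20*A^10 + 65*A^6 + 20*A^2
  A^4 * (100*d + 20*d^3) = -20*A^10 - 160*A^6 - 160*A^2 - 20*A^-2
  A^2 * (36 + 164*d^2 + 10*d^4) = 10*A^10 + 204*A^6 + 424*A^2 + 204*A^-2 + 10*A^-6
  A^0 * (108*d + 142*d^3 + 2*d^5) = -2*A^10 - 152*A^6 - 554*A^2 - 554*A^-2 - 152*A^-6 - 2*A^-10
  A^-2 * (12 + 129*d^2 + 69*d^4) = 69*A^6 + 405*A^2 + 684*A^-2 + 405*A^-6 + 69*A^-10
  A^-4 * (24*d + 78*d^3 + 18*d^5) = -18*A^6 - 168*A^2 - 438*A^-2 - 438*A^-6 - 168*A^-10 - 18*A^-14
  A^-6 * (19*d^2 + 24*d^4 + 2*d^6) = 2*A^6 + 36*A^2 + 145*A^-2 + 222*A^-6 + 145*A^-10 + 36*A^-14 + 2*A^-18
  A^-8 * (7*d^3 + 3*d^5) = -3*A^2 - 22*A^-2 - 51*A^-6 - 51*A^-10 - 22*A^-14 - 3*A^-18
  A^-10 * (d^4) = A^-2 + 4*A^-6 + 6*A^-10 + 4*A^-14 + A^-18
Summing the groups: <K> = A^14 + A^6 - A^-10
Normalise by the writhe: (-A^3)^(-w) = (-A^3)^(-10) = A^-30, so f(A) = A^-30 * <K> = A^-16 + A^-24 - A^-40.
Substitute A = t^(-1/4), i.e. A^e → t^(-e/4): V(t) = -t^10 + t^6 + t^4

Answer: -t^10 + t^6 + t^4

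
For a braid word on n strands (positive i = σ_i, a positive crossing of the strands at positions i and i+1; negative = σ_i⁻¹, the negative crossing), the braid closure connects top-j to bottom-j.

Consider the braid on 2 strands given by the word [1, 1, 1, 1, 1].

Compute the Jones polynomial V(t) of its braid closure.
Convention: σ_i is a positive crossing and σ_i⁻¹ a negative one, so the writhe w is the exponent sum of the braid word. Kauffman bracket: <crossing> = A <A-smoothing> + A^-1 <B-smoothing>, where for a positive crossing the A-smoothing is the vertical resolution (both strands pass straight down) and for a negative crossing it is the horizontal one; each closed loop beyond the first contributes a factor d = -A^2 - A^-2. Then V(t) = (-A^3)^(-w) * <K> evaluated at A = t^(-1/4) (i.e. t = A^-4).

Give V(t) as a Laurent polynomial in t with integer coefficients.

-t^7 + t^6 - t^5 + t^4 + t^2

Derivation:
Braid: s1 s1 s1 s1 s1 on 2 strands, 5 crossings.
Writhe w = (#positive) - (#negative) = 5 - 0 = 5.
Computing the Kauffman bracket via state sum. There are 2^5 = 32 states.
Each crossing splits two ways (0=vertical, 1=horizontal). The state's weight is A^(#A-smoothings - #B-smoothings) * d^(loops - 1).
  state 00000: A-exp=+5, loops=2, term = A^5 * d^1
  state 00001: A-exp=+3, loops=1, term = A^3 * d^0
  state 00010: A-exp=+3, loops=1, term = A^3 * d^0
  state 00011: A-exp=+1, loops=2, term = A^1 * d^1
  state 00100: A-exp=+3, loops=1, term = A^3 * d^0
  state 00101: A-exp=+1, loops=2, term = A^1 * d^1
  state 00110: A-exp=+1, loops=2, term = A^1 * d^1
  state 00111: A-exp=-1, loops=3, term = A^-1 * d^2
  state 01000: A-exp=+3, loops=1, term = A^3 * d^0
  state 01001: A-exp=+1, loops=2, term = A^1 * d^1
  state 01010: A-exp=+1, loops=2, term = A^1 * d^1
  state 01011: A-exp=-1, loops=3, term = A^-1 * d^2
  state 01100: A-exp=+1, loops=2, term = A^1 * d^1
  state 01101: A-exp=-1, loops=3, term = A^-1 * d^2
  state 01110: A-exp=-1, loops=3, term = A^-1 * d^2
  state 01111: A-exp=-3, loops=4, term = A^-3 * d^3
  state 10000: A-exp=+3, loops=1, term = A^3 * d^0
  state 10001: A-exp=+1, loops=2, term = A^1 * d^1
  state 10010: A-exp=+1, loops=2, term = A^1 * d^1
  state 10011: A-exp=-1, loops=3, term = A^-1 * d^2
  state 10100: A-exp=+1, loops=2, term = A^1 * d^1
  state 10101: A-exp=-1, loops=3, term = A^-1 * d^2
  state 10110: A-exp=-1, loops=3, term = A^-1 * d^2
  state 10111: A-exp=-3, loops=4, term = A^-3 * d^3
  state 11000: A-exp=+1, loops=2, term = A^1 * d^1
  state 11001: A-exp=-1, loops=3, term = A^-1 * d^2
  state 11010: A-exp=-1, loops=3, term = A^-1 * d^2
  state 11011: A-exp=-3, loops=4, term = A^-3 * d^3
  state 11100: A-exp=-1, loops=3, term = A^-1 * d^2
  state 11101: A-exp=-3, loops=4, term = A^-3 * d^3
  state 11110: A-exp=-3, loops=4, term = A^-3 * d^3
  state 11111: A-exp=-5, loops=5, term = A^-5 * d^4
Collect the terms by A-exponent (count of states per loop number):
Powers of d = -A^2 - A^-2: d^2 = A^4 + 2 + A^-4; d^3 = -A^6 - 3*A^2 - 3*A^-2 - A^-6; d^4 = A^8 + 4*A^4 + 6 + 4*A^-4 + A^-8.
  A^5 * (d) = -A^7 - A^3
  A^3 * (5) = 5*A^3
  A^1 * (10*d) = -10*A^3 - 10*A^-1
  A^-1 * (10*d^2) = 10*A^3 + 20*A^-1 + 10*A^-5
  A^-3 * (5*d^3) = -5*A^3 - 15*A^-1 - 15*A^-5 - 5*A^-9
  A^-5 * (d^4) = A^3 + 4*A^-1 + 6*A^-5 + 4*A^-9 + A^-13
Summing the groups: <K> = -A^7 - A^-1 + A^-5 - A^-9 + A^-13
Normalise by the writhe: (-A^3)^(-w) = (-A^3)^(-5) = -A^-15, so f(A) = -A^-15 * <K> = A^-8 + A^-16 - A^-20 + A^-24 - A^-28.
Substitute A = t^(-1/4), i.e. A^e → t^(-e/4): V(t) = -t^7 + t^6 - t^5 + t^4 + t^2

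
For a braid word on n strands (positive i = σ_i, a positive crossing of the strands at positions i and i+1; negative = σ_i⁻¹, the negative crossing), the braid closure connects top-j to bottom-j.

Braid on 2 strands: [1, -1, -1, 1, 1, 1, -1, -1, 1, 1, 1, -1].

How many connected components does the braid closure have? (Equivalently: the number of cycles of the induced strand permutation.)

2

Derivation:
Track the strand permutation on 2 strands, starting from identity.
  step 1: s1 swaps positions 1,2 -> [2 1]
  step 2: s1^-1 swaps positions 1,2 -> [1 2]
  step 3: s1^-1 swaps positions 1,2 -> [2 1]
  step 4: s1 swaps positions 1,2 -> [1 2]
  step 5: s1 swaps positions 1,2 -> [2 1]
  step 6: s1 swaps positions 1,2 -> [1 2]
  step 7: s1^-1 swaps positions 1,2 -> [2 1]
  step 8: s1^-1 swaps positions 1,2 -> [1 2]
  step 9: s1 swaps positions 1,2 -> [2 1]
  step 10: s1 swaps positions 1,2 -> [1 2]
  step 11: s1 swaps positions 1,2 -> [2 1]
  step 12: s1^-1 swaps positions 1,2 -> [1 2]
Final permutation (position -> original strand): [1 2]
Closure components = cycle count of this permutation = 2.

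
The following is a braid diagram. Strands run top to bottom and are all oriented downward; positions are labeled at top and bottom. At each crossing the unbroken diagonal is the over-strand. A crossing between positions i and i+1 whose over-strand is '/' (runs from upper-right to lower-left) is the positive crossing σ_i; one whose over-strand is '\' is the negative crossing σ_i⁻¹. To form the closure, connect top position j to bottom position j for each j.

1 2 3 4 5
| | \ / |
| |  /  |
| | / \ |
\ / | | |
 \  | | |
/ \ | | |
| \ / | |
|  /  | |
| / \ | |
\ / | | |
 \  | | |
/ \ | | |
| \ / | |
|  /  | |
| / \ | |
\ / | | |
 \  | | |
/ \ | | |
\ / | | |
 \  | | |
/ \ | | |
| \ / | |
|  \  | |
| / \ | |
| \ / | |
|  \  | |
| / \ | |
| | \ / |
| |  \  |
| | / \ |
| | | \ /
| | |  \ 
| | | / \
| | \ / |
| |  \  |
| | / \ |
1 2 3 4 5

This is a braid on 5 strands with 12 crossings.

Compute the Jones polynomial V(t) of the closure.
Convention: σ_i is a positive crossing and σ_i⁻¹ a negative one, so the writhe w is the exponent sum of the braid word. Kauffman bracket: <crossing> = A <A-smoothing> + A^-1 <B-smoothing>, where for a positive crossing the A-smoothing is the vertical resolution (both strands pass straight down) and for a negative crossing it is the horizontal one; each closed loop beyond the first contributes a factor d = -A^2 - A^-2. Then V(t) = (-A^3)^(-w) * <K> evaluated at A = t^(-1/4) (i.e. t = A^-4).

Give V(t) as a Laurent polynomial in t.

2*t^-1 - 2*t^-2 + 3*t^-3 - 3*t^-4 + 2*t^-5 - 2*t^-6 + t^-7

Derivation:
Reading the diagram top to bottom ('/'-over between positions i,i+1 = s_i, '\'-over = s_i^-1): braid word = s3 s1^-1 s2 s1^-1 s2 s1^-1 s1^-1 s2^-1 s2^-1 s3^-1 s4^-1 s3^-1.
The presented braid s3 s1^-1 s2 s1^-1 s2 s1^-1 s1^-1 s2^-1 s2^-1 s3^-1 s4^-1 s3^-1 on 5 strands reduces by inverse Markov moves (closure unchanged at each step):
  Deconjugate: the word is γ·β·γ⁻¹ with γ = s3 (prefix) and γ⁻¹ = s3^-1 (suffix); strip both.
  Destabilize: the word has the form β·s4^-1 where s4^-1 occurs only as the final letter (β ∈ B_4); drop it and the last strand → 4 strands.
  Destabilize: the word has the form β·s3^-1 where s3^-1 occurs only as the final letter (β ∈ B_3); drop it and the last strand → 3 strands.
Reduced to β = s1^-1 s2 s1^-1 s2 s1^-1 s1^-1 s2^-1 s2^-1 on 3 strands, 8 crossings.
Compute on β:
Braid: s1^-1 s2 s1^-1 s2 s1^-1 s1^-1 s2^-1 s2^-1 on 3 strands, 8 crossings.
Writhe w = (#positive) - (#negative) = 2 - 6 = -4.
Enumerate smoothing states for the bracket polynomial. There are 2^8 = 256 states.
For each crossing: s=0 is the vertical smoothing, s=1 horizontal. Crossing k contributes A^(sign_k * (1 - 2*s_k)); loop factor d = -A^2 - A^-2.
Tabulate the states by total A-exponent and number of loops L (A-exp: L × count):
  A^8: L=5 ×1
  A^6: L=4 ×8
  A^4: L=3 ×26, L=5 ×2
  A^2: L=2 ×41, L=4 ×15
  A^0: L=1 ×26, L=3 ×43, L=5 ×1
  A^-2: L=2 ×47, L=4 ×9
  A^-4: L=1 ×11, L=3 ×16, L=5 ×1
  A^-6: L=2 ×6, L=4 ×2
  A^-8: L=3 ×1
Each group contributes A^e * Σ count * d^(L-1):
Powers of d = -A^2 - A^-2: d^2 = A^4 + 2 + A^-4; d^3 = -A^6 - 3*A^2 - 3*A^-2 - A^-6; d^4 = A^8 + 4*A^4 + 6 + 4*A^-4 + A^-8.
  A^8 * (d^4) = A^16 + 4*A^12 + 6*A^8 + 4*A^4 + 1
  A^6 * (8*d^3) = -8*A^12 - 24*A^8 - 24*A^4 - 8
  A^4 * (26*d^2 + 2*d^4) = 2*A^12 + 34*A^8 + 64*A^4 + 34 + 2*A^-4
  A^2 * (41*d + 15*d^3) = -15*A^8 - 86*A^4 - 86 - 15*A^-4
  A^0 * (26 + 43*d^2 + d^4) = A^8 + 47*A^4 + 118 + 47*A^-4 + A^-8
  A^-2 * (47*d + 9*d^3) = -9*A^4 - 74 - 74*A^-4 - 9*A^-8
  A^-4 * (11 + 16*d^2 + d^4) = A^4 + 20 + 49*A^-4 + 20*A^-8 + A^-12
  A^-6 * (6*d + 2*d^3) = -2 - 12*A^-4 - 12*A^-8 - 2*A^-12
  A^-8 * (d^2) = A^-4 + 2*A^-8 + A^-12
Summing the groups: <K> = A^16 - 2*A^12 + 2*A^8 - 3*A^4 + 3 - 2*A^-4 + 2*A^-8
Normalise by the writhe: (-A^3)^(-w) = (-A^3)^(4) = A^12, so f(A) = A^12 * <K> = A^28 - 2*A^24 + 2*A^20 - 3*A^16 + 3*A^12 - 2*A^8 + 2*A^4.
Substitute A = t^(-1/4), i.e. A^e → t^(-e/4): V(t) = 2*t^-1 - 2*t^-2 + 3*t^-3 - 3*t^-4 + 2*t^-5 - 2*t^-6 + t^-7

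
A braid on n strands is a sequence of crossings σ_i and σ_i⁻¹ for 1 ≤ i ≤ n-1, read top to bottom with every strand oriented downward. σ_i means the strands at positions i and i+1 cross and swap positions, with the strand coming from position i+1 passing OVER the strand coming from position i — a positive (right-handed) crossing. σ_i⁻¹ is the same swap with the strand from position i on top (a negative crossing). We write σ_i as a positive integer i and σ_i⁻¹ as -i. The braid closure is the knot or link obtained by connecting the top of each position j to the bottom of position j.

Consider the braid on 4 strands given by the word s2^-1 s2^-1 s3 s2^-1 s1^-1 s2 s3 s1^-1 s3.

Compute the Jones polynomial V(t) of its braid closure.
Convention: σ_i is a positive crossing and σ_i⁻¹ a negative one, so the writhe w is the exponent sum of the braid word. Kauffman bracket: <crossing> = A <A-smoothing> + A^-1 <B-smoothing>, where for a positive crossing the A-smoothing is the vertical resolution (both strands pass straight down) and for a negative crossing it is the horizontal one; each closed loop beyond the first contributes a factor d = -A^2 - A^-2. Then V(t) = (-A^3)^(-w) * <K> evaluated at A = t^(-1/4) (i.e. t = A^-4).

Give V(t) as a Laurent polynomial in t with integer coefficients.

-t^3 + 2*t^2 - 3*t + 5 - 4*t^-1 + 4*t^-2 - 3*t^-3 + 2*t^-4 - t^-5

Derivation:
Braid: s2^-1 s2^-1 s3 s2^-1 s1^-1 s2 s3 s1^-1 s3 on 4 strands, 9 crossings.
Writhe w = (#positive) - (#negative) = 4 - 5 = -1.
State-sum expansion of <K>. There are 2^9 = 512 states.
Smooth each crossing (0=||, 1=⌣⌢); contribution A^(Σ sign_k(1-2s_k)) * d^(L-1).
Tabulate the states by total A-exponent and number of loops L (A-exp: L × count):
  A^9: L=5 ×1
  A^7: L=4 ×9
  A^5: L=3 ×32, L=5 ×4
  A^3: L=2 ×55, L=4 ×28, L=6 ×1
  A^1: L=1 ×39, L=3 ×77, L=5 ×10
  A^-1: L=2 ×87, L=4 ×38, L=6 ×1
  A^-3: L=1 ×14, L=3 ×64, L=5 ×6
  A^-5: L=2 ×17, L=4 ×19
  A^-7: L=3 ×7, L=5 ×2
  A^-9: L=4 ×1
Each group contributes A^e * Σ count * d^(L-1):
Powers of d = -A^2 - A^-2: d^2 = A^4 + 2 + A^-4; d^3 = -A^6 - 3*A^2 - 3*A^-2 - A^-6; d^4 = A^8 + 4*A^4 + 6 + 4*A^-4 + A^-8; d^5 = -A^10 - 5*A^6 - 10*A^2 - 10*A^-2 - 5*A^-6 - A^-10.
  A^9 * (d^4) = A^17 + 4*A^13 + 6*A^9 + 4*A^5 + A
  A^7 * (9*d^3) = -9*A^13 - 27*A^9 - 27*A^5 - 9*A
  A^5 * (32*d^2 + 4*d^4) = 4*A^13 + 48*A^9 + 88*A^5 + 48*A + 4*A^-3
  A^3 * (55*d + 28*d^3 + d^5) = -A^13 - 33*A^9 - 149*A^5 - 149*A - 33*A^-3 - A^-7
  A^1 * (39 + 77*d^2 + 10*d^4) = 10*A^9 + 117*A^5 + 253*A + 117*A^-3 + 10*A^-7
  A^-1 * (87*d + 38*d^3 + d^5) = -A^9 - 43*A^5 - 211*A - 211*A^-3 - 43*A^-7 - A^-11
  A^-3 * (14 + 64*d^2 + 6*d^4) = 6*A^5 + 88*A + 178*A^-3 + 88*A^-7 + 6*A^-11
  A^-5 * (17*d + 19*d^3) = -19*A - 74*A^-3 - 74*A^-7 - 19*A^-11
  A^-7 * (7*d^2 + 2*d^4) = 2*A + 15*A^-3 + 26*A^-7 + 15*A^-11 + 2*A^-15
  A^-9 * (d^3) = -A^-3 - 3*A^-7 - 3*A^-11 - A^-15
Summing the groups: <K> = A^17 - 2*A^13 + 3*A^9 - 4*A^5 + 4*A - 5*A^-3 + 3*A^-7 - 2*A^-11 + A^-15
Normalise by the writhe: (-A^3)^(-w) = (-A^3)^(1) = -A^3, so f(A) = -A^3 * <K> = -A^20 + 2*A^16 - 3*A^12 + 4*A^8 - 4*A^4 + 5 - 3*A^-4 + 2*A^-8 - A^-12.
Substitute A = t^(-1/4), i.e. A^e → t^(-e/4): V(t) = -t^3 + 2*t^2 - 3*t + 5 - 4*t^-1 + 4*t^-2 - 3*t^-3 + 2*t^-4 - t^-5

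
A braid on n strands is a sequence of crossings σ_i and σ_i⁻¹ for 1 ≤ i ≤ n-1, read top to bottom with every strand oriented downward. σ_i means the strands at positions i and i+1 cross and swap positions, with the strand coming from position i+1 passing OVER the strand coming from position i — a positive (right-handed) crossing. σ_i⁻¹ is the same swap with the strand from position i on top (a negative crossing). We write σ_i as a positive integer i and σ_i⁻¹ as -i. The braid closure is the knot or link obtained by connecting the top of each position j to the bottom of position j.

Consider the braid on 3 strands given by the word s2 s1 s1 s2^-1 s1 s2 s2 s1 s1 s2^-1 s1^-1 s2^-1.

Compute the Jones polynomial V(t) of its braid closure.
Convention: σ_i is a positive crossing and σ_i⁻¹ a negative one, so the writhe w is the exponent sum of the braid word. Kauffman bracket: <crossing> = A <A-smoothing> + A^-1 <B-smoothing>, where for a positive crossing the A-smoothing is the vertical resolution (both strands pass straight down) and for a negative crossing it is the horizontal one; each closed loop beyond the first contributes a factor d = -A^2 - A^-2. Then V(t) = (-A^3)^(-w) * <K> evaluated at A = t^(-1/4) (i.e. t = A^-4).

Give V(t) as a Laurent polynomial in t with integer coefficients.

The presented braid s2 s1 s1 s2^-1 s1 s2 s2 s1 s1 s2^-1 s1^-1 s2^-1 on 3 strands reduces by inverse Markov moves (closure unchanged at each step):
  Deconjugate: the word is γ·β·γ⁻¹ with γ = s2 s1 (prefix) and γ⁻¹ = s1^-1 s2^-1 (suffix); strip both.
Reduced to β = s1 s2^-1 s1 s2 s2 s1 s1 s2^-1 on 3 strands, 8 crossings.
Compute on β:
Braid: s1 s2^-1 s1 s2 s2 s1 s1 s2^-1 on 3 strands, 8 crossings.
Writhe w = (#positive) - (#negative) = 6 - 2 = 4.
Computing the Kauffman bracket via state sum. There are 2^8 = 256 states.
Each crossing splits two ways (0=vertical, 1=horizontal). The state's weight is A^(#A-smoothings - #B-smoothings) * d^(loops - 1).
Tabulate the states by total A-exponent and number of loops L (A-exp: L × count):
  A^8: L=3 ×1
  A^6: L=2 ×6, L=4 ×2
  A^4: L=1 ×11, L=3 ×16, L=5 ×1
  A^2: L=2 ×47, L=4 ×9
  A^0: L=1 ×26, L=3 ×43, L=5 ×1
  A^-2: L=2 ×41, L=4 ×15
  A^-4: L=3 ×26, L=5 ×2
  A^-6: L=4 ×8
  A^-8: L=5 ×1
Each group contributes A^e * Σ count * d^(L-1):
Powers of d = -A^2 - A^-2: d^2 = A^4 + 2 + A^-4; d^3 = -A^6 - 3*A^2 - 3*A^-2 - A^-6; d^4 = A^8 + 4*A^4 + 6 + 4*A^-4 + A^-8.
  A^8 * (d^2) = A^12 + 2*A^8 + A^4
  A^6 * (6*d + 2*d^3) = -2*A^12 - 12*A^8 - 12*A^4 - 2
  A^4 * (11 + 16*d^2 + d^4) = A^12 + 20*A^8 + 49*A^4 + 20 + A^-4
  A^2 * (47*d + 9*d^3) = -9*A^8 - 74*A^4 - 74 - 9*A^-4
  A^0 * (26 + 43*d^2 + d^4) = A^8 + 47*A^4 + 118 + 47*A^-4 + A^-8
  A^-2 * (41*d + 15*d^3) = -15*A^4 - 86 - 86*A^-4 - 15*A^-8
  A^-4 * (26*d^2 + 2*d^4) = 2*A^4 + 34 + 64*A^-4 + 34*A^-8 + 2*A^-12
  A^-6 * (8*d^3) = -8 - 24*A^-4 - 24*A^-8 - 8*A^-12
  A^-8 * (d^4) = 1 + 4*A^-4 + 6*A^-8 + 4*A^-12 + A^-16
Summing the groups: <K> = 2*A^8 - 2*A^4 + 3 - 3*A^-4 + 2*A^-8 - 2*A^-12 + A^-16
Normalise by the writhe: (-A^3)^(-w) = (-A^3)^(-4) = A^-12, so f(A) = A^-12 * <K> = 2*A^-4 - 2*A^-8 + 3*A^-12 - 3*A^-16 + 2*A^-20 - 2*A^-24 + A^-28.
Substitute A = t^(-1/4), i.e. A^e → t^(-e/4): V(t) = t^7 - 2*t^6 + 2*t^5 - 3*t^4 + 3*t^3 - 2*t^2 + 2*t

Answer: t^7 - 2*t^6 + 2*t^5 - 3*t^4 + 3*t^3 - 2*t^2 + 2*t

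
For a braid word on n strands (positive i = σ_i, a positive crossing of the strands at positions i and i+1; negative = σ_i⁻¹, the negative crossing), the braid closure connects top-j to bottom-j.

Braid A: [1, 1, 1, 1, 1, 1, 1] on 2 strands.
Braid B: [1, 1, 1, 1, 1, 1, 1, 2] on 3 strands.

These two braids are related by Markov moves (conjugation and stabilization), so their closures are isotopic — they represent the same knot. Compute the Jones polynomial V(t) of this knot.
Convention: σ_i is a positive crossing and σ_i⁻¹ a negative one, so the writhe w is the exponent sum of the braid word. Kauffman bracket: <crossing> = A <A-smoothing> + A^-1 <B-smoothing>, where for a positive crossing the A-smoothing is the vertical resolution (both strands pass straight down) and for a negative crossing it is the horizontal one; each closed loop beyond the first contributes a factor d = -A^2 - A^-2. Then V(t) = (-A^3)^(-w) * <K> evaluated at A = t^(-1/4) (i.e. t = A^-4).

-t^10 + t^9 - t^8 + t^7 - t^6 + t^5 + t^3

Derivation:
Markov-equivalent braids have isotopic closures, hence identical knot invariants. Strip the Markov moves from each word to reach a common short braid β, then compute V(t) once on β.
Braid A: s1 s1 s1 s1 s1 s1 s1 on 2 strands has no conjugating prefix/suffix or stabilization to strip; take β = s1 s1 s1 s1 s1 s1 s1.
Braid B: s1 s1 s1 s1 s1 s1 s1 s2 on 3 strands reduces by inverse Markov moves (closure unchanged at each step):
  Destabilize: the word has the form β·s2 where s2 occurs only as the final letter (β ∈ B_2); drop it and the last strand → 2 strands.
Reduced to β = s1 s1 s1 s1 s1 s1 s1 on 2 strands, 7 crossings.
Both give the same β = s1 s1 s1 s1 s1 s1 s1 on 2 strands, so one state sum suffices:
Braid: s1 s1 s1 s1 s1 s1 s1 on 2 strands, 7 crossings.
Writhe w = (#positive) - (#negative) = 7 - 0 = 7.
Enumerate smoothing states for the bracket polynomial. There are 2^7 = 128 states.
For each crossing: s=0 is the vertical smoothing, s=1 horizontal. Crossing k contributes A^(sign_k * (1 - 2*s_k)); loop factor d = -A^2 - A^-2.
Tabulate the states by total A-exponent and number of loops L (A-exp: L × count):
  A^7: L=2 ×1
  A^5: L=1 ×7
  A^3: L=2 ×21
  A^1: L=3 ×35
  A^-1: L=4 ×35
  A^-3: L=5 ×21
  A^-5: L=6 ×7
  A^-7: L=7 ×1
Each group contributes A^e * Σ count * d^(L-1):
Powers of d = -A^2 - A^-2: d^2 = A^4 + 2 + A^-4; d^3 = -A^6 - 3*A^2 - 3*A^-2 - A^-6; d^4 = A^8 + 4*A^4 + 6 + 4*A^-4 + A^-8; d^5 = -A^10 - 5*A^6 - 10*A^2 - 10*A^-2 - 5*A^-6 - A^-10; d^6 = A^12 + 6*A^8 + 15*A^4 + 20 + 15*A^-4 + 6*A^-8 + A^-12.
  A^7 * (d) = -A^9 - A^5
  A^5 * (7) = 7*A^5
  A^3 * (21*d) = -21*A^5 - 21*A
  A^1 * (35*d^2) = 35*A^5 + 70*A + 35*A^-3
  A^-1 * (35*d^3) = -35*A^5 - 105*A - 105*A^-3 - 35*A^-7
  A^-3 * (21*d^4) = 21*A^5 + 84*A + 126*A^-3 + 84*A^-7 + 21*A^-11
  A^-5 * (7*d^5) = -7*A^5 - 35*A - 70*A^-3 - 70*A^-7 - 35*A^-11 - 7*A^-15
  A^-7 * (d^6) = A^5 + 6*A + 15*A^-3 + 20*A^-7 + 15*A^-11 + 6*A^-15 + A^-19
Summing the groups: <K> = -A^9 - A + A^-3 - A^-7 + A^-11 - A^-15 + A^-19
Normalise by the writhe: (-A^3)^(-w) = (-A^3)^(-7) = -A^-21, so f(A) = -A^-21 * <K> = A^-12 + A^-20 - A^-24 + A^-28 - A^-32 + A^-36 - A^-40.
Substitute A = t^(-1/4), i.e. A^e → t^(-e/4): V(t) = -t^10 + t^9 - t^8 + t^7 - t^6 + t^5 + t^3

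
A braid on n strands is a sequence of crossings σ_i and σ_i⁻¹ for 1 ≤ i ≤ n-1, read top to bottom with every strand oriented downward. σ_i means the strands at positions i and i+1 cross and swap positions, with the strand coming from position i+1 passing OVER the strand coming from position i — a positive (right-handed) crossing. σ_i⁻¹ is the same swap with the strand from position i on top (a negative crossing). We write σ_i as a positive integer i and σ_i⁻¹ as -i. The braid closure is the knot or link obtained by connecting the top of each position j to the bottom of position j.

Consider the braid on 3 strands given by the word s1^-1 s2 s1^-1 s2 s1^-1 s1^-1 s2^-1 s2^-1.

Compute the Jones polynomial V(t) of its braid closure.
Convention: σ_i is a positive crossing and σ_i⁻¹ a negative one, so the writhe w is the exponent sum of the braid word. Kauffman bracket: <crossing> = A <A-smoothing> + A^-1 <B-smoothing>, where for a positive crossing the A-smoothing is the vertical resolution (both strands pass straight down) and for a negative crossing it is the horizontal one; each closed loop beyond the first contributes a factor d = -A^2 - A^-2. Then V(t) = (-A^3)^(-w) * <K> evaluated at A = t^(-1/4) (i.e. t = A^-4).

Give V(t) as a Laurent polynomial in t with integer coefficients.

2*t^-1 - 2*t^-2 + 3*t^-3 - 3*t^-4 + 2*t^-5 - 2*t^-6 + t^-7

Derivation:
Braid: s1^-1 s2 s1^-1 s2 s1^-1 s1^-1 s2^-1 s2^-1 on 3 strands, 8 crossings.
Writhe w = (#positive) - (#negative) = 2 - 6 = -4.
Computing the Kauffman bracket via state sum. There are 2^8 = 256 states.
Smooth each crossing (0=||, 1=⌣⌢); contribution A^(Σ sign_k(1-2s_k)) * d^(L-1).
Tabulate the states by total A-exponent and number of loops L (A-exp: L × count):
  A^8: L=5 ×1
  A^6: L=4 ×8
  A^4: L=3 ×26, L=5 ×2
  A^2: L=2 ×41, L=4 ×15
  A^0: L=1 ×26, L=3 ×43, L=5 ×1
  A^-2: L=2 ×47, L=4 ×9
  A^-4: L=1 ×11, L=3 ×16, L=5 ×1
  A^-6: L=2 ×6, L=4 ×2
  A^-8: L=3 ×1
Each group contributes A^e * Σ count * d^(L-1):
Powers of d = -A^2 - A^-2: d^2 = A^4 + 2 + A^-4; d^3 = -A^6 - 3*A^2 - 3*A^-2 - A^-6; d^4 = A^8 + 4*A^4 + 6 + 4*A^-4 + A^-8.
  A^8 * (d^4) = A^16 + 4*A^12 + 6*A^8 + 4*A^4 + 1
  A^6 * (8*d^3) = -8*A^12 - 24*A^8 - 24*A^4 - 8
  A^4 * (26*d^2 + 2*d^4) = 2*A^12 + 34*A^8 + 64*A^4 + 34 + 2*A^-4
  A^2 * (41*d + 15*d^3) = -15*A^8 - 86*A^4 - 86 - 15*A^-4
  A^0 * (26 + 43*d^2 + d^4) = A^8 + 47*A^4 + 118 + 47*A^-4 + A^-8
  A^-2 * (47*d + 9*d^3) = -9*A^4 - 74 - 74*A^-4 - 9*A^-8
  A^-4 * (11 + 16*d^2 + d^4) = A^4 + 20 + 49*A^-4 + 20*A^-8 + A^-12
  A^-6 * (6*d + 2*d^3) = -2 - 12*A^-4 - 12*A^-8 - 2*A^-12
  A^-8 * (d^2) = A^-4 + 2*A^-8 + A^-12
Summing the groups: <K> = A^16 - 2*A^12 + 2*A^8 - 3*A^4 + 3 - 2*A^-4 + 2*A^-8
Normalise by the writhe: (-A^3)^(-w) = (-A^3)^(4) = A^12, so f(A) = A^12 * <K> = A^28 - 2*A^24 + 2*A^20 - 3*A^16 + 3*A^12 - 2*A^8 + 2*A^4.
Substitute A = t^(-1/4), i.e. A^e → t^(-e/4): V(t) = 2*t^-1 - 2*t^-2 + 3*t^-3 - 3*t^-4 + 2*t^-5 - 2*t^-6 + t^-7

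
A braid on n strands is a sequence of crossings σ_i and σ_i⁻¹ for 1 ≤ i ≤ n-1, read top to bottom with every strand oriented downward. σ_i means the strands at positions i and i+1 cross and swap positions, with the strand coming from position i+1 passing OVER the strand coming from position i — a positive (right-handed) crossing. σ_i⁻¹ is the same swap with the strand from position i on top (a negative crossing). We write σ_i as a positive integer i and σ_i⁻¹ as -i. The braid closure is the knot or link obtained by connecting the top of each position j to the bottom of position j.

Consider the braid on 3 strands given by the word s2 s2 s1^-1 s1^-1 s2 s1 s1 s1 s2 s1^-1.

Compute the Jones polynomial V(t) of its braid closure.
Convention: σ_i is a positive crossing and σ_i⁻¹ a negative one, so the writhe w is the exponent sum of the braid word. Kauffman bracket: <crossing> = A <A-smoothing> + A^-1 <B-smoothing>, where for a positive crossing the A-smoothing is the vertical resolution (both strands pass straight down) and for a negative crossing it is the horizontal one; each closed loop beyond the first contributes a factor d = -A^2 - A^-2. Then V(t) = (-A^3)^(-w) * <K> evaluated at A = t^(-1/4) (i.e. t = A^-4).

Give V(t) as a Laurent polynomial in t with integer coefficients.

Braid: s2 s2 s1^-1 s1^-1 s2 s1 s1 s1 s2 s1^-1 on 3 strands, 10 crossings.
Writhe w = (#positive) - (#negative) = 7 - 3 = 4.
State-sum expansion of <K>. There are 2^10 = 1024 states.
For each crossing: s=0 is the vertical smoothing, s=1 horizontal. Crossing k contributes A^(sign_k * (1 - 2*s_k)); loop factor d = -A^2 - A^-2.
Tabulate the states by total A-exponent and number of loops L (A-exp: L × count):
  A^10: L=4 ×1
  A^8: L=3 ×7, L=5 ×3
  A^6: L=2 ×19, L=4 ×23, L=6 ×3
  A^4: L=1 ×20, L=3 ×75, L=5 ×24, L=7 ×1
  A^2: L=2 ×114, L=4 ×86, L=6 ×10
  A^0: L=1 ×51, L=3 ×155, L=5 ×45, L=7 ×1
  A^-2: L=2 ×102, L=4 ×98, L=6 ×10
  A^-4: L=3 ×89, L=5 ×30, L=7 ×1
  A^-6: L=4 ×41, L=6 ×4
  A^-8: L=5 ×10
  A^-10: L=6 ×1
Each group contributes A^e * Σ count * d^(L-1):
Powers of d = -A^2 - A^-2: d^2 = A^4 + 2 + A^-4; d^3 = -A^6 - 3*A^2 - 3*A^-2 - A^-6; d^4 = A^8 + 4*A^4 + 6 + 4*A^-4 + A^-8; d^5 = -A^10 - 5*A^6 - 10*A^2 - 10*A^-2 - 5*A^-6 - A^-10; d^6 = A^12 + 6*A^8 + 15*A^4 + 20 + 15*A^-4 + 6*A^-8 + A^-12.
  A^10 * (d^3) = -A^16 - 3*A^12 - 3*A^8 - A^4
  A^8 * (7*d^2 + 3*d^4) = 3*A^16 + 19*A^12 + 32*A^8 + 19*A^4 + 3
  A^6 * (19*d + 23*d^3 + 3*d^5) = -3*A^16 - 38*A^12 - 118*A^8 - 118*A^4 - 38 - 3*A^-4
  A^4 * (20 + 75*d^2 + 24*d^4 + d^6) = A^16 + 30*A^12 + 186*A^8 + 334*A^4 + 186 + 30*A^-4 + A^-8
  A^2 * (114*d + 86*d^3 + 10*d^5) = -10*A^12 - 136*A^8 - 472*A^4 - 472 - 136*A^-4 - 10*A^-8
  A^0 * (51 + 155*d^2 + 45*d^4 + d^6) = A^12 + 51*A^8 + 350*A^4 + 651 + 350*A^-4 + 51*A^-8 + A^-12
  A^-2 * (102*d + 98*d^3 + 10*d^5) = -10*A^8 - 148*A^4 - 496 - 496*A^-4 - 148*A^-8 - 10*A^-12
  A^-4 * (89*d^2 + 30*d^4 + d^6) = A^8 + 36*A^4 + 224 + 378*A^-4 + 224*A^-8 + 36*A^-12 + A^-16
  A^-6 * (41*d^3 + 4*d^5) = -4*A^4 - 61 - 163*A^-4 - 163*A^-8 - 61*A^-12 - 4*A^-16
  A^-8 * (10*d^4) = 10 + 40*A^-4 + 60*A^-8 + 40*A^-12 + 10*A^-16
  A^-10 * (d^5) = -1 - 5*A^-4 - 10*A^-8 - 10*A^-12 - 5*A^-16 - A^-20
Summing the groups: <K> = -A^12 + 3*A^8 - 4*A^4 + 6 - 5*A^-4 + 5*A^-8 - 4*A^-12 + 2*A^-16 - A^-20
Normalise by the writhe: (-A^3)^(-w) = (-A^3)^(-4) = A^-12, so f(A) = A^-12 * <K> = -1 + 3*A^-4 - 4*A^-8 + 6*A^-12 - 5*A^-16 + 5*A^-20 - 4*A^-24 + 2*A^-28 - A^-32.
Substitute A = t^(-1/4), i.e. A^e → t^(-e/4): V(t) = -t^8 + 2*t^7 - 4*t^6 + 5*t^5 - 5*t^4 + 6*t^3 - 4*t^2 + 3*t - 1

Answer: -t^8 + 2*t^7 - 4*t^6 + 5*t^5 - 5*t^4 + 6*t^3 - 4*t^2 + 3*t - 1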